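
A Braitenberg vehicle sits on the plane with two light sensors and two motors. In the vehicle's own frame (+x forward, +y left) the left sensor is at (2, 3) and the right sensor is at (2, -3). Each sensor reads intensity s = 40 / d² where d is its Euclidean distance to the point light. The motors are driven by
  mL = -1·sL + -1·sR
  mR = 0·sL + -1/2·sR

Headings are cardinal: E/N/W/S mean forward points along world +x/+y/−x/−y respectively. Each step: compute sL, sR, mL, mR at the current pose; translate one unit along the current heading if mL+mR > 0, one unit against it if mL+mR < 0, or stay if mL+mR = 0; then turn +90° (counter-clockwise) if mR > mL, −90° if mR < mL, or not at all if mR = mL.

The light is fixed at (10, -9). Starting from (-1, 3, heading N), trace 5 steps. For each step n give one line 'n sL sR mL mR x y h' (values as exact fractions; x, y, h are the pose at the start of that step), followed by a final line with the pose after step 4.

n=0: pose=(-1,3,N); sL=5/49, sR=2/13; mL=-163/637, mR=-1/13; mL+mR=-212/637 → advance -1; mR−mL=114/637 → turn +1·90°
n=1: pose=(-1,2,W); sL=40/233, sR=8/73; mL=-4784/17009, mR=-4/73; mL+mR=-5716/17009 → advance -1; mR−mL=3852/17009 → turn +1·90°
n=2: pose=(0,2,S); sL=4/13, sR=4/25; mL=-152/325, mR=-2/25; mL+mR=-178/325 → advance -1; mR−mL=126/325 → turn +1·90°
n=3: pose=(0,3,E); sL=40/289, sR=8/29; mL=-3472/8381, mR=-4/29; mL+mR=-4628/8381 → advance -1; mR−mL=2316/8381 → turn +1·90°
n=4: pose=(-1,3,N); sL=5/49, sR=2/13; mL=-163/637, mR=-1/13; mL+mR=-212/637 → advance -1; mR−mL=114/637 → turn +1·90°

0 5/49 2/13 -163/637 -1/13 -1 3 N
1 40/233 8/73 -4784/17009 -4/73 -1 2 W
2 4/13 4/25 -152/325 -2/25 0 2 S
3 40/289 8/29 -3472/8381 -4/29 0 3 E
4 5/49 2/13 -163/637 -1/13 -1 3 N
final -1 2 W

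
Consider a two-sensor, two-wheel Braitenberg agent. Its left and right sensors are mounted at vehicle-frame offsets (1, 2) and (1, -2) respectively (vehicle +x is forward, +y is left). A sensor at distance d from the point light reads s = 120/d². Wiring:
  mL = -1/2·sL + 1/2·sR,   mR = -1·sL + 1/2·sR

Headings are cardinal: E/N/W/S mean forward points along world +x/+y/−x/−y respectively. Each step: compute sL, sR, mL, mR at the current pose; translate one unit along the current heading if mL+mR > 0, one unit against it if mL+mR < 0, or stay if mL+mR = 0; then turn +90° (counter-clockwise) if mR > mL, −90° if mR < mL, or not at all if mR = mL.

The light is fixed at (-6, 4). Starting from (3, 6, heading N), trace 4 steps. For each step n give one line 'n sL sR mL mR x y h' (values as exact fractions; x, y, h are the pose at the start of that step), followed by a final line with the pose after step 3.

n=0: pose=(3,6,N); sL=60/29, sR=12/13; mL=-216/377, mR=-606/377; mL+mR=-822/377 → advance -1; mR−mL=-30/29 → turn -1·90°
n=1: pose=(3,5,E); sL=120/109, sR=120/101; mL=480/11009, mR=-5580/11009; mL+mR=-5100/11009 → advance -1; mR−mL=-60/109 → turn -1·90°
n=2: pose=(2,5,S); sL=6/5, sR=10/3; mL=16/15, mR=7/15; mL+mR=23/15 → advance +1; mR−mL=-3/5 → turn -1·90°
n=3: pose=(2,4,W); sL=120/53, sR=120/53; mL=0, mR=-60/53; mL+mR=-60/53 → advance -1; mR−mL=-60/53 → turn -1·90°

0 60/29 12/13 -216/377 -606/377 3 6 N
1 120/109 120/101 480/11009 -5580/11009 3 5 E
2 6/5 10/3 16/15 7/15 2 5 S
3 120/53 120/53 0 -60/53 2 4 W
final 3 4 N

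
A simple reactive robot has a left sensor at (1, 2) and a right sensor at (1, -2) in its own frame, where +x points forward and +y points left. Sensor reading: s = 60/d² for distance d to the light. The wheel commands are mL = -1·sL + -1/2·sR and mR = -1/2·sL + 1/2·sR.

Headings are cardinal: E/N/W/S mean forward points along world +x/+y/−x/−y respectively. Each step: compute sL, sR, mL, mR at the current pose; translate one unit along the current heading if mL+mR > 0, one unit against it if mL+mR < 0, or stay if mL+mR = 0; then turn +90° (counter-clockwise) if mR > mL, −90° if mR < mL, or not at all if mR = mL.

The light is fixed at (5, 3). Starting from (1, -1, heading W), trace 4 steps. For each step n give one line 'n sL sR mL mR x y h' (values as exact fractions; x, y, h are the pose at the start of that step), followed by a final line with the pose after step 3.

0 60/61 60/29 -3570/1769 960/1769 1 -1 W
1 30/13 6/5 -189/65 -36/65 2 -1 S
2 12 60/29 -378/29 -144/29 2 0 E
3 3/2 15/2 -21/4 3 1 0 N
final 1 -1 W

n=0: pose=(1,-1,W); sL=60/61, sR=60/29; mL=-3570/1769, mR=960/1769; mL+mR=-90/61 → advance -1; mR−mL=4530/1769 → turn +1·90°
n=1: pose=(2,-1,S); sL=30/13, sR=6/5; mL=-189/65, mR=-36/65; mL+mR=-45/13 → advance -1; mR−mL=153/65 → turn +1·90°
n=2: pose=(2,0,E); sL=12, sR=60/29; mL=-378/29, mR=-144/29; mL+mR=-18 → advance -1; mR−mL=234/29 → turn +1·90°
n=3: pose=(1,0,N); sL=3/2, sR=15/2; mL=-21/4, mR=3; mL+mR=-9/4 → advance -1; mR−mL=33/4 → turn +1·90°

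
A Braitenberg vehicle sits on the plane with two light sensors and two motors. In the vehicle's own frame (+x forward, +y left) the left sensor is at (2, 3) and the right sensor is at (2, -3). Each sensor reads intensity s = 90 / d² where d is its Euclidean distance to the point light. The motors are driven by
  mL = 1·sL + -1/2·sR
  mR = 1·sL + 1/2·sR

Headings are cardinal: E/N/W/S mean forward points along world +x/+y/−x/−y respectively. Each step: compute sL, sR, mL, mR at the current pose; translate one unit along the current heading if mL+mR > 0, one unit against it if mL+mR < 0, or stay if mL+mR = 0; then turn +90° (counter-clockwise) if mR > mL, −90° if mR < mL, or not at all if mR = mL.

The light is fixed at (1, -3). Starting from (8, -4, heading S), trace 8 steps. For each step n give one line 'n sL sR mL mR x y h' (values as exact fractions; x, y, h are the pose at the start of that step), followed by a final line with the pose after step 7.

n=0: pose=(8,-4,S); sL=90/109, sR=18/5; mL=-531/545, mR=1431/545; mL+mR=180/109 → advance +1; mR−mL=18/5 → turn +1·90°
n=1: pose=(8,-5,E); sL=45/41, sR=45/53; mL=2925/4346, mR=6615/4346; mL+mR=90/41 → advance +1; mR−mL=45/53 → turn +1·90°
n=2: pose=(9,-5,N); sL=18/5, sR=90/121; mL=1953/605, mR=2403/605; mL+mR=36/5 → advance +1; mR−mL=90/121 → turn +1·90°
n=3: pose=(9,-4,W); sL=45/26, sR=9/4; mL=63/104, mR=297/104; mL+mR=45/13 → advance +1; mR−mL=9/4 → turn +1·90°
n=4: pose=(8,-4,S); sL=90/109, sR=18/5; mL=-531/545, mR=1431/545; mL+mR=180/109 → advance +1; mR−mL=18/5 → turn +1·90°
n=5: pose=(8,-5,E); sL=45/41, sR=45/53; mL=2925/4346, mR=6615/4346; mL+mR=90/41 → advance +1; mR−mL=45/53 → turn +1·90°
n=6: pose=(9,-5,N); sL=18/5, sR=90/121; mL=1953/605, mR=2403/605; mL+mR=36/5 → advance +1; mR−mL=90/121 → turn +1·90°
n=7: pose=(9,-4,W); sL=45/26, sR=9/4; mL=63/104, mR=297/104; mL+mR=45/13 → advance +1; mR−mL=9/4 → turn +1·90°

0 90/109 18/5 -531/545 1431/545 8 -4 S
1 45/41 45/53 2925/4346 6615/4346 8 -5 E
2 18/5 90/121 1953/605 2403/605 9 -5 N
3 45/26 9/4 63/104 297/104 9 -4 W
4 90/109 18/5 -531/545 1431/545 8 -4 S
5 45/41 45/53 2925/4346 6615/4346 8 -5 E
6 18/5 90/121 1953/605 2403/605 9 -5 N
7 45/26 9/4 63/104 297/104 9 -4 W
final 8 -4 S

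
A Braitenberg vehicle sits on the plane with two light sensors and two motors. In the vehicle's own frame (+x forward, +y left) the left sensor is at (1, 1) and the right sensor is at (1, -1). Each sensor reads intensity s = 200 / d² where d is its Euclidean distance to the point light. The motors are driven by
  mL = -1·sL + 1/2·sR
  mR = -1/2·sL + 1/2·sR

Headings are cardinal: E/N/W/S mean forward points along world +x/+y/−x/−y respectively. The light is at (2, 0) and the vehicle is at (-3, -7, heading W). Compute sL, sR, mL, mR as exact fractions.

left sensor world pos  = (-4, -8); dL² = 100
right sensor world pos = (-4, -6); dR² = 72
sL = 200/100 = 2
sR = 200/72 = 25/9
mL = -1·sL + 1/2·sR = -11/18
mR = -1/2·sL + 1/2·sR = 7/18

2 25/9 -11/18 7/18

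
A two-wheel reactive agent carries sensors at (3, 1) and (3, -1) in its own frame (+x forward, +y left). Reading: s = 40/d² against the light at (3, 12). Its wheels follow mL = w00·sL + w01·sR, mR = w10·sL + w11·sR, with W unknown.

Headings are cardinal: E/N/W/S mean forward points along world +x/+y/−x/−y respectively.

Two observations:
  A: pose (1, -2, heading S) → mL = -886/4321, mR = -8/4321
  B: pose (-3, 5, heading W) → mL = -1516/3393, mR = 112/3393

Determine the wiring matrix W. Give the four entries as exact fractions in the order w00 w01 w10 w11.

obs A: pose=(1,-2,S) → sL=4/29, sR=20/149, mL=-886/4321, mR=-8/4321
obs B: pose=(-3,5,W) → sL=8/29, sR=40/117, mL=-1516/3393, mR=112/3393
sensor matrix S = [[4/29, 20/149], [8/29, 40/117]]; det S = 5120/505557
solve [mL_A; mL_B] = S·[w00; w01] and [mR_A; mR_B] = S·[w10; w11]:
  w00 = -1, w01 = -1/2, w10 = -1/2, w11 = 1/2

-1 -1/2 -1/2 1/2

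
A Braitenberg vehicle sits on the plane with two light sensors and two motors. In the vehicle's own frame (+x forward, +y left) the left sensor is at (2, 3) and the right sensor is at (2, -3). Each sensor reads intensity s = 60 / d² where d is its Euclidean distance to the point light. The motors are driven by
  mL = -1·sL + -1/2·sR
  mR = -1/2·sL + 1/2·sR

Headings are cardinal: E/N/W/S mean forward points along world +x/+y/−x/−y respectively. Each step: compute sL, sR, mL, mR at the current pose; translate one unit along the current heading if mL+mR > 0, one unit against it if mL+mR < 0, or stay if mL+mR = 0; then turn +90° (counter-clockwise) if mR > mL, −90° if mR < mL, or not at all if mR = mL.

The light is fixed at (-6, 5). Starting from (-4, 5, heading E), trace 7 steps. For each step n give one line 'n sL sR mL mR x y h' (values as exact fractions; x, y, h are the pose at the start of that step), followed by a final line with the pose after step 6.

n=0: pose=(-4,5,E); sL=12/5, sR=12/5; mL=-18/5, mR=0; mL+mR=-18/5 → advance -1; mR−mL=18/5 → turn +1·90°
n=1: pose=(-5,5,N); sL=15/2, sR=3; mL=-9, mR=-9/4; mL+mR=-45/4 → advance -1; mR−mL=27/4 → turn +1·90°
n=2: pose=(-5,4,W); sL=60/17, sR=12; mL=-162/17, mR=72/17; mL+mR=-90/17 → advance -1; mR−mL=234/17 → turn +1·90°
n=3: pose=(-4,4,S); sL=30/17, sR=6; mL=-81/17, mR=36/17; mL+mR=-45/17 → advance -1; mR−mL=117/17 → turn +1·90°
n=4: pose=(-4,5,E); sL=12/5, sR=12/5; mL=-18/5, mR=0; mL+mR=-18/5 → advance -1; mR−mL=18/5 → turn +1·90°
n=5: pose=(-5,5,N); sL=15/2, sR=3; mL=-9, mR=-9/4; mL+mR=-45/4 → advance -1; mR−mL=27/4 → turn +1·90°
n=6: pose=(-5,4,W); sL=60/17, sR=12; mL=-162/17, mR=72/17; mL+mR=-90/17 → advance -1; mR−mL=234/17 → turn +1·90°

0 12/5 12/5 -18/5 0 -4 5 E
1 15/2 3 -9 -9/4 -5 5 N
2 60/17 12 -162/17 72/17 -5 4 W
3 30/17 6 -81/17 36/17 -4 4 S
4 12/5 12/5 -18/5 0 -4 5 E
5 15/2 3 -9 -9/4 -5 5 N
6 60/17 12 -162/17 72/17 -5 4 W
final -4 4 S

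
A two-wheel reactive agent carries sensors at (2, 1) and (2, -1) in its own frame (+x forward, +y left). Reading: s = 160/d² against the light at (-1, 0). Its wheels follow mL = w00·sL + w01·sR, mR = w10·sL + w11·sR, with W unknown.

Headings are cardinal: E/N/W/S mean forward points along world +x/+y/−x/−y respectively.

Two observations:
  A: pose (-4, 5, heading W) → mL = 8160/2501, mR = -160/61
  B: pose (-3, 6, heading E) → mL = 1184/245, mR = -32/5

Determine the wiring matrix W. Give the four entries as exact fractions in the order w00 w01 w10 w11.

obs A: pose=(-4,5,W) → sL=160/41, sR=160/61, mL=8160/2501, mR=-160/61
obs B: pose=(-3,6,E) → sL=160/49, sR=32/5, mL=1184/245, mR=-32/5
sensor matrix S = [[160/41, 160/61], [160/49, 32/5]]; det S = 2011136/122549
solve [mL_A; mL_B] = S·[w00; w01] and [mR_A; mR_B] = S·[w10; w11]:
  w00 = 1/2, w01 = 1/2, w10 = 0, w11 = -1

1/2 1/2 0 -1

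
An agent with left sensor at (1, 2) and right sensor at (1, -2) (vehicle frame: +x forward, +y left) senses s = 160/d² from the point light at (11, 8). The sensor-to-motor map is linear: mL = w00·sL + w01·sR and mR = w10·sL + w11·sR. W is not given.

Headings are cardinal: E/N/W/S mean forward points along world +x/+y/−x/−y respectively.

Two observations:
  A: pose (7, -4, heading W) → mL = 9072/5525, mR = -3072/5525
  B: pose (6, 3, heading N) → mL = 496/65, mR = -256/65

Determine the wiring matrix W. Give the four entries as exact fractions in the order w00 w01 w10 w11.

1/2 1 1 -1

obs A: pose=(7,-4,W) → sL=160/221, sR=32/25, mL=9072/5525, mR=-3072/5525
obs B: pose=(6,3,N) → sL=32/13, sR=32/5, mL=496/65, mR=-256/65
sensor matrix S = [[160/221, 32/25], [32/13, 32/5]]; det S = 8192/5525
solve [mL_A; mL_B] = S·[w00; w01] and [mR_A; mR_B] = S·[w10; w11]:
  w00 = 1/2, w01 = 1, w10 = 1, w11 = -1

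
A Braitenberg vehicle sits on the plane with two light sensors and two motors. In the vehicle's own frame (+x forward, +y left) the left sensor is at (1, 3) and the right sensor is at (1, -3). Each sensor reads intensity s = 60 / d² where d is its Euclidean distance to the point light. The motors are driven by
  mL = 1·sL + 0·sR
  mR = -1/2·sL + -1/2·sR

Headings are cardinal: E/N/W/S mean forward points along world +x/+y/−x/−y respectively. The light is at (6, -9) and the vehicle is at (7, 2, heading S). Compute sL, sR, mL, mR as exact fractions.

15/29 15/26 15/29 -825/1508

left sensor world pos  = (10, 1); dL² = 116
right sensor world pos = (4, 1); dR² = 104
sL = 60/116 = 15/29
sR = 60/104 = 15/26
mL = 1·sL + 0·sR = 15/29
mR = -1/2·sL + -1/2·sR = -825/1508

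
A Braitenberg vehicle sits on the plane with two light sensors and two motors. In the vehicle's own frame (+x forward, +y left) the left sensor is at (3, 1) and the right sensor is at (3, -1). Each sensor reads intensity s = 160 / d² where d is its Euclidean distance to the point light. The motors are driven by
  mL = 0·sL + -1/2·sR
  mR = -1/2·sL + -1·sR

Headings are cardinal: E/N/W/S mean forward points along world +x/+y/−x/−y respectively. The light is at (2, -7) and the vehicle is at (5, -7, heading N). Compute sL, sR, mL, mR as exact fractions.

left sensor world pos  = (4, -4); dL² = 13
right sensor world pos = (6, -4); dR² = 25
sL = 160/13 = 160/13
sR = 160/25 = 32/5
mL = 0·sL + -1/2·sR = -16/5
mR = -1/2·sL + -1·sR = -816/65

160/13 32/5 -16/5 -816/65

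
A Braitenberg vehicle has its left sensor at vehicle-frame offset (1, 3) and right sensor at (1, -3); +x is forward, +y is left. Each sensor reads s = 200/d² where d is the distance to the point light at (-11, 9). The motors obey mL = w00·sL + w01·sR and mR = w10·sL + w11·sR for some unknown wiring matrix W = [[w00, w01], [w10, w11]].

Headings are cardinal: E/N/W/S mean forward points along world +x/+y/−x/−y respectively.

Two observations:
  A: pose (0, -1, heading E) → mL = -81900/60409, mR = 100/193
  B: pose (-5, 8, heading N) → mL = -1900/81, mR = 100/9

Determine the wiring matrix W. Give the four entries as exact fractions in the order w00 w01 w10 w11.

-1 -1/2 1/2 0

obs A: pose=(0,-1,E) → sL=200/193, sR=200/313, mL=-81900/60409, mR=100/193
obs B: pose=(-5,8,N) → sL=200/9, sR=200/81, mL=-1900/81, mR=100/9
sensor matrix S = [[200/193, 200/313], [200/9, 200/81]]; det S = -56960000/4893129
solve [mL_A; mL_B] = S·[w00; w01] and [mR_A; mR_B] = S·[w10; w11]:
  w00 = -1, w01 = -1/2, w10 = 1/2, w11 = 0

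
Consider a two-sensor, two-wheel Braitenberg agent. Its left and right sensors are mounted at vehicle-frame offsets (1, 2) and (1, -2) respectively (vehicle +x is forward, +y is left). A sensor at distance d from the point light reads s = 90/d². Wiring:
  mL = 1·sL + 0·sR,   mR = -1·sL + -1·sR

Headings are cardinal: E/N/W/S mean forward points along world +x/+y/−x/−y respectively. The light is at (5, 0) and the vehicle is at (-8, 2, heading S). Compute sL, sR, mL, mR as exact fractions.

left sensor world pos  = (-6, 1); dL² = 122
right sensor world pos = (-10, 1); dR² = 226
sL = 90/122 = 45/61
sR = 90/226 = 45/113
mL = 1·sL + 0·sR = 45/61
mR = -1·sL + -1·sR = -7830/6893

45/61 45/113 45/61 -7830/6893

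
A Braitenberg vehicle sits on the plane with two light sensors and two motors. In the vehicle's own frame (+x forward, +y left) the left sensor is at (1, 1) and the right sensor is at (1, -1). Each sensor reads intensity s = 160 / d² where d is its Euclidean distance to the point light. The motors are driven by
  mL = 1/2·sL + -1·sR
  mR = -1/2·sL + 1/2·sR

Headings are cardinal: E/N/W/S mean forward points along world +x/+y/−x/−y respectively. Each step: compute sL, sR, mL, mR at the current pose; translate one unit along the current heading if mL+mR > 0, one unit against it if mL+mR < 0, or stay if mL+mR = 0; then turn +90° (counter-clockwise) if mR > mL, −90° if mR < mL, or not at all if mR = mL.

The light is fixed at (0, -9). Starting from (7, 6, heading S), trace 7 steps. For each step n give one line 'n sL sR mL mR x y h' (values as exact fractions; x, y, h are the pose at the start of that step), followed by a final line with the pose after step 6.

0 8/13 20/29 -144/377 14/377 7 6 S
1 160/353 160/289 -33360/102017 5120/102017 7 7 E
2 80/157 80/169 -5800/26533 -480/26533 6 7 N
3 160/221 160/281 -12880/62101 -4800/62101 6 6 W
4 8/13 20/29 -144/377 14/377 7 6 S
5 160/353 160/289 -33360/102017 5120/102017 7 7 E
6 80/157 80/169 -5800/26533 -480/26533 6 7 N
final 6 6 W

n=0: pose=(7,6,S); sL=8/13, sR=20/29; mL=-144/377, mR=14/377; mL+mR=-10/29 → advance -1; mR−mL=158/377 → turn +1·90°
n=1: pose=(7,7,E); sL=160/353, sR=160/289; mL=-33360/102017, mR=5120/102017; mL+mR=-80/289 → advance -1; mR−mL=38480/102017 → turn +1·90°
n=2: pose=(6,7,N); sL=80/157, sR=80/169; mL=-5800/26533, mR=-480/26533; mL+mR=-40/169 → advance -1; mR−mL=5320/26533 → turn +1·90°
n=3: pose=(6,6,W); sL=160/221, sR=160/281; mL=-12880/62101, mR=-4800/62101; mL+mR=-80/281 → advance -1; mR−mL=8080/62101 → turn +1·90°
n=4: pose=(7,6,S); sL=8/13, sR=20/29; mL=-144/377, mR=14/377; mL+mR=-10/29 → advance -1; mR−mL=158/377 → turn +1·90°
n=5: pose=(7,7,E); sL=160/353, sR=160/289; mL=-33360/102017, mR=5120/102017; mL+mR=-80/289 → advance -1; mR−mL=38480/102017 → turn +1·90°
n=6: pose=(6,7,N); sL=80/157, sR=80/169; mL=-5800/26533, mR=-480/26533; mL+mR=-40/169 → advance -1; mR−mL=5320/26533 → turn +1·90°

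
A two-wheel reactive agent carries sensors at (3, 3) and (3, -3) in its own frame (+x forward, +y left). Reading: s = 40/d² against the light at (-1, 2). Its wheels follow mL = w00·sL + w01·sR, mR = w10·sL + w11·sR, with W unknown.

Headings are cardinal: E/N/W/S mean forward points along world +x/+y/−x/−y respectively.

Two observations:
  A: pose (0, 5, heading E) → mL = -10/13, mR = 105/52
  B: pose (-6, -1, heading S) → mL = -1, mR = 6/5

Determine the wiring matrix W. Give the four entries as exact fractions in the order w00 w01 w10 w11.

obs A: pose=(0,5,E) → sL=10/13, sR=5/2, mL=-10/13, mR=105/52
obs B: pose=(-6,-1,S) → sL=1, sR=2/5, mL=-1, mR=6/5
sensor matrix S = [[10/13, 5/2], [1, 2/5]]; det S = -57/26
solve [mL_A; mL_B] = S·[w00; w01] and [mR_A; mR_B] = S·[w10; w11]:
  w00 = -1, w01 = 0, w10 = 1, w11 = 1/2

-1 0 1 1/2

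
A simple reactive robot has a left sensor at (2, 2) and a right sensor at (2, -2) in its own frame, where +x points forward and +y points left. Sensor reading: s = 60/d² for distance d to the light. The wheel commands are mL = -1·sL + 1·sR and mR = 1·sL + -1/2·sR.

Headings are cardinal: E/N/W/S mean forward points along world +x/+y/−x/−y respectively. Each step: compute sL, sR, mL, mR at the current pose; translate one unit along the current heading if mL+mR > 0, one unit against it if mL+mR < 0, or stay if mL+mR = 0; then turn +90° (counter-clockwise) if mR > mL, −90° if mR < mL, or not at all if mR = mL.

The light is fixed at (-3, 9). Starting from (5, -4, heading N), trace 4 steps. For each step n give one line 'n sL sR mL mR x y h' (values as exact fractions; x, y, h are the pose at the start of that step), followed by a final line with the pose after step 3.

0 60/157 60/221 -3840/34697 8550/34697 5 -4 N
1 15/58 15/34 90/493 75/1972 5 -3 W
2 12/25 60/181 -672/4525 1422/4525 4 -3 N
3 30/97 30/53 1320/5141 135/5141 4 -2 W
final 3 -2 N

n=0: pose=(5,-4,N); sL=60/157, sR=60/221; mL=-3840/34697, mR=8550/34697; mL+mR=30/221 → advance +1; mR−mL=12390/34697 → turn +1·90°
n=1: pose=(5,-3,W); sL=15/58, sR=15/34; mL=90/493, mR=75/1972; mL+mR=15/68 → advance +1; mR−mL=-285/1972 → turn -1·90°
n=2: pose=(4,-3,N); sL=12/25, sR=60/181; mL=-672/4525, mR=1422/4525; mL+mR=30/181 → advance +1; mR−mL=2094/4525 → turn +1·90°
n=3: pose=(4,-2,W); sL=30/97, sR=30/53; mL=1320/5141, mR=135/5141; mL+mR=15/53 → advance +1; mR−mL=-1185/5141 → turn -1·90°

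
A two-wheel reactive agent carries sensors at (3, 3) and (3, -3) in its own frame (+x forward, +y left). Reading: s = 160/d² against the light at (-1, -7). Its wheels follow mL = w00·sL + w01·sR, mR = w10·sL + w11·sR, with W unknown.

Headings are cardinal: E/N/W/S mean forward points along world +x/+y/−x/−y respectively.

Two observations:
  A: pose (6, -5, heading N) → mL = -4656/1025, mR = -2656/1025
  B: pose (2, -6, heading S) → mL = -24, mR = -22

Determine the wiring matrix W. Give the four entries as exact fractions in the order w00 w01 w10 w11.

obs A: pose=(6,-5,N) → sL=160/41, sR=32/25, mL=-4656/1025, mR=-2656/1025
obs B: pose=(2,-6,S) → sL=4, sR=40, mL=-24, mR=-22
sensor matrix S = [[160/41, 32/25], [4, 40]]; det S = 154752/1025
solve [mL_A; mL_B] = S·[w00; w01] and [mR_A; mR_B] = S·[w10; w11]:
  w00 = -1, w01 = -1/2, w10 = -1/2, w11 = -1/2

-1 -1/2 -1/2 -1/2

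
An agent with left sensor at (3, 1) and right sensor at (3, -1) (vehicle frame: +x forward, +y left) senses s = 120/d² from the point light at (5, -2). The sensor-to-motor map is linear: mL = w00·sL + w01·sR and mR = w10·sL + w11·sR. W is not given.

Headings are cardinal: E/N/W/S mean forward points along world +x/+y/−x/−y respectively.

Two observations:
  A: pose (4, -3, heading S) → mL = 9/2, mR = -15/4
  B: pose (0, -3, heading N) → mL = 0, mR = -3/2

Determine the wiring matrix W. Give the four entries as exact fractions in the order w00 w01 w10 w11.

1 -1/2 -1/2 0

obs A: pose=(4,-3,S) → sL=15/2, sR=6, mL=9/2, mR=-15/4
obs B: pose=(0,-3,N) → sL=3, sR=6, mL=0, mR=-3/2
sensor matrix S = [[15/2, 6], [3, 6]]; det S = 27
solve [mL_A; mL_B] = S·[w00; w01] and [mR_A; mR_B] = S·[w10; w11]:
  w00 = 1, w01 = -1/2, w10 = -1/2, w11 = 0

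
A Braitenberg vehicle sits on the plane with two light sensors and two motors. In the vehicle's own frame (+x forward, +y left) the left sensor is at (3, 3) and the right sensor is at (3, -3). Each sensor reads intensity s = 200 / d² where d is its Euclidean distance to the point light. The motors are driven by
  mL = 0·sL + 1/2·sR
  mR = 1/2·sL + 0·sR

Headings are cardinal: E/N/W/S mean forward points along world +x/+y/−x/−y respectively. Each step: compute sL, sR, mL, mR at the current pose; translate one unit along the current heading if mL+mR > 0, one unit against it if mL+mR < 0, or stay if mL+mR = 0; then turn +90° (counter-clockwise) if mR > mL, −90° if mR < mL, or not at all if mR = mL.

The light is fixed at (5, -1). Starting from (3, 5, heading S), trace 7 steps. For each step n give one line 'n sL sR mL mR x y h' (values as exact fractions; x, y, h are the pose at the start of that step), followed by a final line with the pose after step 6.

n=0: pose=(3,5,S); sL=20, sR=100/17; mL=50/17, mR=10; mL+mR=220/17 → advance +1; mR−mL=120/17 → turn +1·90°
n=1: pose=(3,4,E); sL=40/13, sR=40; mL=20, mR=20/13; mL+mR=280/13 → advance +1; mR−mL=-240/13 → turn -1·90°
n=2: pose=(4,4,S); sL=25, sR=10; mL=5, mR=25/2; mL+mR=35/2 → advance +1; mR−mL=15/2 → turn +1·90°
n=3: pose=(4,3,E); sL=200/53, sR=40; mL=20, mR=100/53; mL+mR=1160/53 → advance +1; mR−mL=-960/53 → turn -1·90°
n=4: pose=(5,3,S); sL=20, sR=20; mL=10, mR=10; mL+mR=20 → advance +1; mR−mL=0 → turn +0·90°
n=5: pose=(5,2,S); sL=200/9, sR=200/9; mL=100/9, mR=100/9; mL+mR=200/9 → advance +1; mR−mL=0 → turn +0·90°
n=6: pose=(5,1,S); sL=20, sR=20; mL=10, mR=10; mL+mR=20 → advance +1; mR−mL=0 → turn +0·90°

0 20 100/17 50/17 10 3 5 S
1 40/13 40 20 20/13 3 4 E
2 25 10 5 25/2 4 4 S
3 200/53 40 20 100/53 4 3 E
4 20 20 10 10 5 3 S
5 200/9 200/9 100/9 100/9 5 2 S
6 20 20 10 10 5 1 S
final 5 0 S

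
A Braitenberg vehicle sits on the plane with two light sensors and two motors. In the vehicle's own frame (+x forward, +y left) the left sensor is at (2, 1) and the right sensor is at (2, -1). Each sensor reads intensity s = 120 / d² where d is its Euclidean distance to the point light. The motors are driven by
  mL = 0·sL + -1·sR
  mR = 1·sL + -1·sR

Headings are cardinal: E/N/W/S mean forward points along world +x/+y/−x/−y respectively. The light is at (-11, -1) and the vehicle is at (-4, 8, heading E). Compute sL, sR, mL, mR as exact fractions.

120/181 24/29 -24/29 -864/5249

left sensor world pos  = (-2, 9); dL² = 181
right sensor world pos = (-2, 7); dR² = 145
sL = 120/181 = 120/181
sR = 120/145 = 24/29
mL = 0·sL + -1·sR = -24/29
mR = 1·sL + -1·sR = -864/5249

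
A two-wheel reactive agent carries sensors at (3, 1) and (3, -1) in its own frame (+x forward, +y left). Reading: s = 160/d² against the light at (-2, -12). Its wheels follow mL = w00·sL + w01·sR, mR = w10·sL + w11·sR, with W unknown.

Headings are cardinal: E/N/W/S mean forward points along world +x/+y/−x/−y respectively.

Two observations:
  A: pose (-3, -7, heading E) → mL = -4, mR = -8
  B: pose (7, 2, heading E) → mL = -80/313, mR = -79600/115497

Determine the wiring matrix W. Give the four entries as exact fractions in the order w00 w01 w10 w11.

0 -1/2 -1 -1/2

obs A: pose=(-3,-7,E) → sL=4, sR=8, mL=-4, mR=-8
obs B: pose=(7,2,E) → sL=160/369, sR=160/313, mL=-80/313, mR=-79600/115497
sensor matrix S = [[4, 8], [160/369, 160/313]]; det S = -164480/115497
solve [mL_A; mL_B] = S·[w00; w01] and [mR_A; mR_B] = S·[w10; w11]:
  w00 = 0, w01 = -1/2, w10 = -1, w11 = -1/2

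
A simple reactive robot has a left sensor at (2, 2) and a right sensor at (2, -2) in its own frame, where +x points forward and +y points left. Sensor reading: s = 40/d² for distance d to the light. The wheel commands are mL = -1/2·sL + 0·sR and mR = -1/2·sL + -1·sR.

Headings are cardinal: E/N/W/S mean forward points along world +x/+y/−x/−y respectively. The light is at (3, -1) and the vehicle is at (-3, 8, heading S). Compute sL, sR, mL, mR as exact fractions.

8/13 40/113 -4/13 -972/1469

left sensor world pos  = (-1, 6); dL² = 65
right sensor world pos = (-5, 6); dR² = 113
sL = 40/65 = 8/13
sR = 40/113 = 40/113
mL = -1/2·sL + 0·sR = -4/13
mR = -1/2·sL + -1·sR = -972/1469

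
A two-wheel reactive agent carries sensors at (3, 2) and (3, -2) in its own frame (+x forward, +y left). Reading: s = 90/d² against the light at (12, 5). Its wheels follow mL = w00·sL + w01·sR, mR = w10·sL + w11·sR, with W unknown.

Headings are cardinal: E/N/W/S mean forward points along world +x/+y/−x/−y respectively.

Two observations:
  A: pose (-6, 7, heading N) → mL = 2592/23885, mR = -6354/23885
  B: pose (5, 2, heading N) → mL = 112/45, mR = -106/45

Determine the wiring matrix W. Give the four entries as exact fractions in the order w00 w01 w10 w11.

obs A: pose=(-6,7,N) → sL=18/85, sR=90/281, mL=2592/23885, mR=-6354/23885
obs B: pose=(5,2,N) → sL=10/9, sR=18/5, mL=112/45, mR=-106/45
sensor matrix S = [[18/85, 90/281], [10/9, 18/5]]; det S = 48544/119425
solve [mL_A; mL_B] = S·[w00; w01] and [mR_A; mR_B] = S·[w10; w11]:
  w00 = -1, w01 = 1, w10 = -1/2, w11 = -1/2

-1 1 -1/2 -1/2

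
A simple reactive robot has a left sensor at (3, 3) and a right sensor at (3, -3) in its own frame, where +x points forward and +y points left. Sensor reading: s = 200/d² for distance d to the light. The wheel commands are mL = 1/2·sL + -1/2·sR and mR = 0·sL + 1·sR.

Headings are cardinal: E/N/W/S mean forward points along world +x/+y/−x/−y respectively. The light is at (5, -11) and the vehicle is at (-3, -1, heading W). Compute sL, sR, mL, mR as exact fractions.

left sensor world pos  = (-6, -4); dL² = 170
right sensor world pos = (-6, 2); dR² = 290
sL = 200/170 = 20/17
sR = 200/290 = 20/29
mL = 1/2·sL + -1/2·sR = 120/493
mR = 0·sL + 1·sR = 20/29

20/17 20/29 120/493 20/29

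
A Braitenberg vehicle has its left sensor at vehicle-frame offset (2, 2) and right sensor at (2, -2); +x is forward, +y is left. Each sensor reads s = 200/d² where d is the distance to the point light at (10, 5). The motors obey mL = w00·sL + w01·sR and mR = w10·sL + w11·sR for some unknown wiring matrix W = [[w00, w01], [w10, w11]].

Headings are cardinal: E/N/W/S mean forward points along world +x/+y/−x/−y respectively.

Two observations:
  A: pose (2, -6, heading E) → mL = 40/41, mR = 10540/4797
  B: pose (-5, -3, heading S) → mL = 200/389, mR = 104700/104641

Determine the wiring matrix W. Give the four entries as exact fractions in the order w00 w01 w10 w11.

obs A: pose=(2,-6,E) → sL=200/117, sR=40/41, mL=40/41, mR=10540/4797
obs B: pose=(-5,-3,S) → sL=200/269, sR=200/389, mL=200/389, mR=104700/104641
sensor matrix S = [[200/117, 40/41], [200/269, 200/389]]; det S = 77056000/501962877
solve [mL_A; mL_B] = S·[w00; w01] and [mR_A; mR_B] = S·[w10; w11]:
  w00 = 0, w01 = 1, w10 = 1, w11 = 1/2

0 1 1 1/2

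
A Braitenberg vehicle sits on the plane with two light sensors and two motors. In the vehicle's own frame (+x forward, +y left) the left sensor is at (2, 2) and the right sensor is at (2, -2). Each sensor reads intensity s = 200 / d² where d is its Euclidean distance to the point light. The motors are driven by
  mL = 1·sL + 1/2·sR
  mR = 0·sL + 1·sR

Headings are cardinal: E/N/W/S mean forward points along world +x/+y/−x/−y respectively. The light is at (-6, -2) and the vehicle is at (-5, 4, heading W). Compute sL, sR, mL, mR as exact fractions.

left sensor world pos  = (-7, 2); dL² = 17
right sensor world pos = (-7, 6); dR² = 65
sL = 200/17 = 200/17
sR = 200/65 = 40/13
mL = 1·sL + 1/2·sR = 2940/221
mR = 0·sL + 1·sR = 40/13

200/17 40/13 2940/221 40/13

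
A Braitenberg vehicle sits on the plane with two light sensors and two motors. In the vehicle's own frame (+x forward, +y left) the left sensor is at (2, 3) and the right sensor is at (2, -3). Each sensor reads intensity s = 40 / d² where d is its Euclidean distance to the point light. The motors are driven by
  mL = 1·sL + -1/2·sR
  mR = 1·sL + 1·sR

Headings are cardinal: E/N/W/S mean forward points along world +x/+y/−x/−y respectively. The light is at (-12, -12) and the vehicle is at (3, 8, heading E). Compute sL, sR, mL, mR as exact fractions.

20/409 20/289 1690/118201 13960/118201

left sensor world pos  = (5, 11); dL² = 818
right sensor world pos = (5, 5); dR² = 578
sL = 40/818 = 20/409
sR = 40/578 = 20/289
mL = 1·sL + -1/2·sR = 1690/118201
mR = 1·sL + 1·sR = 13960/118201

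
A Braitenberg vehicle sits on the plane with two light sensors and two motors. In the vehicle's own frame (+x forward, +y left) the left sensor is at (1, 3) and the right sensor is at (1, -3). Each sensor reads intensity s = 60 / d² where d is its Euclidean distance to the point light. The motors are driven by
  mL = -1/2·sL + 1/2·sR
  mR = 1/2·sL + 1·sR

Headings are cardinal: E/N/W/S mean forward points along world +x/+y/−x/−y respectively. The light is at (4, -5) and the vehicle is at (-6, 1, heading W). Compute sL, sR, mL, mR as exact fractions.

left sensor world pos  = (-7, -2); dL² = 130
right sensor world pos = (-7, 4); dR² = 202
sL = 60/130 = 6/13
sR = 60/202 = 30/101
mL = -1/2·sL + 1/2·sR = -108/1313
mR = 1/2·sL + 1·sR = 693/1313

6/13 30/101 -108/1313 693/1313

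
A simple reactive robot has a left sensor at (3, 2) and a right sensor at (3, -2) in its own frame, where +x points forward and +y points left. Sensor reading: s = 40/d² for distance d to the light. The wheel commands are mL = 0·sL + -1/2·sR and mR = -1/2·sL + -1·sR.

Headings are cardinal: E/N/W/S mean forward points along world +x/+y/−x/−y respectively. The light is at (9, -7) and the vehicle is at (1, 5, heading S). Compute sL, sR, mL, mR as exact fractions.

left sensor world pos  = (3, 2); dL² = 117
right sensor world pos = (-1, 2); dR² = 181
sL = 40/117 = 40/117
sR = 40/181 = 40/181
mL = 0·sL + -1/2·sR = -20/181
mR = -1/2·sL + -1·sR = -8300/21177

40/117 40/181 -20/181 -8300/21177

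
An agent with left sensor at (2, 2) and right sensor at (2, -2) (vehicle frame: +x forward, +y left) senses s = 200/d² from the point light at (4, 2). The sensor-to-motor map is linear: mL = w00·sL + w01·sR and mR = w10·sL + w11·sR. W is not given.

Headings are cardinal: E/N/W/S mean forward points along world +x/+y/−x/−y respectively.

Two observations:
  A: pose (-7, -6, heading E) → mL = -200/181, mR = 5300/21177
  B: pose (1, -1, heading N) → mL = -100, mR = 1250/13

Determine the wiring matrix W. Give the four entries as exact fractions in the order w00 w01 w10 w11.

obs A: pose=(-7,-6,E) → sL=200/117, sR=200/181, mL=-200/181, mR=5300/21177
obs B: pose=(1,-1,N) → sL=100/13, sR=100, mL=-100, mR=1250/13
sensor matrix S = [[200/117, 200/181], [100/13, 100]]; det S = 3440000/21177
solve [mL_A; mL_B] = S·[w00; w01] and [mR_A; mR_B] = S·[w10; w11]:
  w00 = 0, w01 = -1, w10 = -1/2, w11 = 1

0 -1 -1/2 1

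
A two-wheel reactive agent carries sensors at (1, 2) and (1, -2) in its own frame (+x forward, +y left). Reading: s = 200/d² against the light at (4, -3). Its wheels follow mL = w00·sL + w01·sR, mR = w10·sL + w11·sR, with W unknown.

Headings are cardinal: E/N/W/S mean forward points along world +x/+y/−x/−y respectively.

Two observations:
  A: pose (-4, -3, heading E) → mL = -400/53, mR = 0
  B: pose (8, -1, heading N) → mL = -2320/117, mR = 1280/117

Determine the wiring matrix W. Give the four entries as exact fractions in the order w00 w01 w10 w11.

-1 -1 1 -1

obs A: pose=(-4,-3,E) → sL=200/53, sR=200/53, mL=-400/53, mR=0
obs B: pose=(8,-1,N) → sL=200/13, sR=40/9, mL=-2320/117, mR=1280/117
sensor matrix S = [[200/53, 200/53], [200/13, 40/9]]; det S = -256000/6201
solve [mL_A; mL_B] = S·[w00; w01] and [mR_A; mR_B] = S·[w10; w11]:
  w00 = -1, w01 = -1, w10 = 1, w11 = -1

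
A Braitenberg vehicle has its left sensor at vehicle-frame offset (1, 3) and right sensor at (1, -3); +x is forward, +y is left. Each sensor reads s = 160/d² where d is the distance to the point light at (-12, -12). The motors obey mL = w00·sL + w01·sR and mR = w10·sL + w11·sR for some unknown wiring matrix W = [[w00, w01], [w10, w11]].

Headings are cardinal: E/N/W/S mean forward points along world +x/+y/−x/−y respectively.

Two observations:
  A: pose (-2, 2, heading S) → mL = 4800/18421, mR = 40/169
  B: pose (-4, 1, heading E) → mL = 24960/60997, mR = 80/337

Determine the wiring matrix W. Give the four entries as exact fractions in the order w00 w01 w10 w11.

-1 1 1/2 0

obs A: pose=(-2,2,S) → sL=80/169, sR=80/109, mL=4800/18421, mR=40/169
obs B: pose=(-4,1,E) → sL=160/337, sR=160/181, mL=24960/60997, mR=80/337
sensor matrix S = [[80/169, 80/109], [160/337, 160/181]]; det S = 78643200/1123625737
solve [mL_A; mL_B] = S·[w00; w01] and [mR_A; mR_B] = S·[w10; w11]:
  w00 = -1, w01 = 1, w10 = 1/2, w11 = 0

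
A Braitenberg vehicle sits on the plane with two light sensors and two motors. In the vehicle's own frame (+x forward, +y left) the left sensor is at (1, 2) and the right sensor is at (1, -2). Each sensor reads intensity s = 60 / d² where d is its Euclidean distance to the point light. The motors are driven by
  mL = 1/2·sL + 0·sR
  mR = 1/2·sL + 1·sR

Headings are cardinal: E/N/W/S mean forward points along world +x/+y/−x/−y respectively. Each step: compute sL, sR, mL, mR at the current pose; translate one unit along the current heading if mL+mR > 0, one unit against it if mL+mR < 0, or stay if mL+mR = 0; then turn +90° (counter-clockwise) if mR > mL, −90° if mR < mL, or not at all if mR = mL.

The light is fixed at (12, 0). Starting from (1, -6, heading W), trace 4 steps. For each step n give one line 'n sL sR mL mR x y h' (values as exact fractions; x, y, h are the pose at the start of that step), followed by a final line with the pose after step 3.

n=0: pose=(1,-6,W); sL=15/52, sR=3/8; mL=15/104, mR=27/52; mL+mR=69/104 → advance +1; mR−mL=3/8 → turn +1·90°
n=1: pose=(0,-6,S); sL=60/149, sR=12/49; mL=30/149, mR=3258/7301; mL+mR=4728/7301 → advance +1; mR−mL=12/49 → turn +1·90°
n=2: pose=(0,-7,E); sL=30/73, sR=30/101; mL=15/73, mR=3705/7373; mL+mR=5220/7373 → advance +1; mR−mL=30/101 → turn +1·90°
n=3: pose=(1,-7,N); sL=12/41, sR=20/39; mL=6/41, mR=1054/1599; mL+mR=1288/1599 → advance +1; mR−mL=20/39 → turn +1·90°

0 15/52 3/8 15/104 27/52 1 -6 W
1 60/149 12/49 30/149 3258/7301 0 -6 S
2 30/73 30/101 15/73 3705/7373 0 -7 E
3 12/41 20/39 6/41 1054/1599 1 -7 N
final 1 -6 W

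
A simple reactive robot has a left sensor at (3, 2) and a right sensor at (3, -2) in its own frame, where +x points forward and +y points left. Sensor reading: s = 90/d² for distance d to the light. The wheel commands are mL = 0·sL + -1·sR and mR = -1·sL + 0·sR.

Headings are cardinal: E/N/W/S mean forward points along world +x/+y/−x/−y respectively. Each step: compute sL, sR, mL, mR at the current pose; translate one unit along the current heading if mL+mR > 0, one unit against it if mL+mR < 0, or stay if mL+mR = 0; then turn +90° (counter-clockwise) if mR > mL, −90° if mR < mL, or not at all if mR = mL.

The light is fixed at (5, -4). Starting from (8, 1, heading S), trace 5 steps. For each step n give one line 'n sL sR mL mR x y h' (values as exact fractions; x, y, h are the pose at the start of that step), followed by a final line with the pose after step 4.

0 90/29 18 -18 -90/29 8 1 S
1 9/10 45/26 -45/26 -9/10 8 2 E
2 10/9 90/97 -90/97 -10/9 7 2 N
3 45/37 45/17 -45/17 -45/37 7 1 E
4 18/13 90/73 -90/73 -18/13 6 1 N
final 6 0 E

n=0: pose=(8,1,S); sL=90/29, sR=18; mL=-18, mR=-90/29; mL+mR=-612/29 → advance -1; mR−mL=432/29 → turn +1·90°
n=1: pose=(8,2,E); sL=9/10, sR=45/26; mL=-45/26, mR=-9/10; mL+mR=-171/65 → advance -1; mR−mL=54/65 → turn +1·90°
n=2: pose=(7,2,N); sL=10/9, sR=90/97; mL=-90/97, mR=-10/9; mL+mR=-1780/873 → advance -1; mR−mL=-160/873 → turn -1·90°
n=3: pose=(7,1,E); sL=45/37, sR=45/17; mL=-45/17, mR=-45/37; mL+mR=-2430/629 → advance -1; mR−mL=900/629 → turn +1·90°
n=4: pose=(6,1,N); sL=18/13, sR=90/73; mL=-90/73, mR=-18/13; mL+mR=-2484/949 → advance -1; mR−mL=-144/949 → turn -1·90°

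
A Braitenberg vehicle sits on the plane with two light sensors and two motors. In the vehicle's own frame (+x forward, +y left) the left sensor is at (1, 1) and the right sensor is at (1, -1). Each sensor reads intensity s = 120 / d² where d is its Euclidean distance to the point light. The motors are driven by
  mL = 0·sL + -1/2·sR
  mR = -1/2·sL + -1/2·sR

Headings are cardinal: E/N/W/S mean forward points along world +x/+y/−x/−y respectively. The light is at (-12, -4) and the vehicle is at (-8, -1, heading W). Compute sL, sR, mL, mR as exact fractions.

left sensor world pos  = (-9, -2); dL² = 13
right sensor world pos = (-9, 0); dR² = 25
sL = 120/13 = 120/13
sR = 120/25 = 24/5
mL = 0·sL + -1/2·sR = -12/5
mR = -1/2·sL + -1/2·sR = -456/65

120/13 24/5 -12/5 -456/65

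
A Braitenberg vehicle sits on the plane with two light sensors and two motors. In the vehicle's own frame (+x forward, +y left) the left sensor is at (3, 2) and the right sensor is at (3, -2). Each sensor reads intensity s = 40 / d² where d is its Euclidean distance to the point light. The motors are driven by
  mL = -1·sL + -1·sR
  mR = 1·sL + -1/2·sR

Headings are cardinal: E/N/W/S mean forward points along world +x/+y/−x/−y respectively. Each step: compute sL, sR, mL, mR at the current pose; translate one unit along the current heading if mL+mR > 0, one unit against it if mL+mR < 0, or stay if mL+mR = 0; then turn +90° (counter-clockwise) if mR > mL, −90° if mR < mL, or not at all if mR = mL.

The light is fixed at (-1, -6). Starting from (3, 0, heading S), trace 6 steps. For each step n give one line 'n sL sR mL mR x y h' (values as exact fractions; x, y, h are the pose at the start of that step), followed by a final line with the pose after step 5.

0 8/9 40/13 -464/117 -76/117 3 0 S
1 4/13 20/37 -408/481 18/481 3 1 E
2 40/101 8/25 -1808/2525 596/2525 2 1 N
3 5/2 5/8 -25/8 35/16 2 0 W
4 8/9 40/13 -464/117 -76/117 3 0 S
5 4/13 20/37 -408/481 18/481 3 1 E
final 2 1 N

n=0: pose=(3,0,S); sL=8/9, sR=40/13; mL=-464/117, mR=-76/117; mL+mR=-60/13 → advance -1; mR−mL=388/117 → turn +1·90°
n=1: pose=(3,1,E); sL=4/13, sR=20/37; mL=-408/481, mR=18/481; mL+mR=-30/37 → advance -1; mR−mL=426/481 → turn +1·90°
n=2: pose=(2,1,N); sL=40/101, sR=8/25; mL=-1808/2525, mR=596/2525; mL+mR=-12/25 → advance -1; mR−mL=2404/2525 → turn +1·90°
n=3: pose=(2,0,W); sL=5/2, sR=5/8; mL=-25/8, mR=35/16; mL+mR=-15/16 → advance -1; mR−mL=85/16 → turn +1·90°
n=4: pose=(3,0,S); sL=8/9, sR=40/13; mL=-464/117, mR=-76/117; mL+mR=-60/13 → advance -1; mR−mL=388/117 → turn +1·90°
n=5: pose=(3,1,E); sL=4/13, sR=20/37; mL=-408/481, mR=18/481; mL+mR=-30/37 → advance -1; mR−mL=426/481 → turn +1·90°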